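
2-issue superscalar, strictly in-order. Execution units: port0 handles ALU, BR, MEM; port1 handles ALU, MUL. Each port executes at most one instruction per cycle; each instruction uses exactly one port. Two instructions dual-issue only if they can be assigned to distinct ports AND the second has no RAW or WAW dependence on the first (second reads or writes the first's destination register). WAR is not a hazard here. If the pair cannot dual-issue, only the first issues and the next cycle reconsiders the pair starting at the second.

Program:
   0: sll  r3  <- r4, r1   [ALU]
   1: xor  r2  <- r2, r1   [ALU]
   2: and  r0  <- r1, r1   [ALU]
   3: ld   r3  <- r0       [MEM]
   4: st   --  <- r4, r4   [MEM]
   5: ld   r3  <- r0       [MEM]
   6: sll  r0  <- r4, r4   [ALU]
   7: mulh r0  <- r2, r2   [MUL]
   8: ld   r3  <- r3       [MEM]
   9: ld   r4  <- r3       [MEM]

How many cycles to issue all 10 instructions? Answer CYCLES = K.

CYCLES = 7

c0: i0,i1 sll/xor  dual
c1: i2 and  RAW r0
c2: i3 ld  no-port MEM/MEM
c3: i4 st  no-port MEM/MEM
c4: i5,i6 ld/sll  dual
c5: i7,i8 mulh/ld  dual
c6: i9 ld  tail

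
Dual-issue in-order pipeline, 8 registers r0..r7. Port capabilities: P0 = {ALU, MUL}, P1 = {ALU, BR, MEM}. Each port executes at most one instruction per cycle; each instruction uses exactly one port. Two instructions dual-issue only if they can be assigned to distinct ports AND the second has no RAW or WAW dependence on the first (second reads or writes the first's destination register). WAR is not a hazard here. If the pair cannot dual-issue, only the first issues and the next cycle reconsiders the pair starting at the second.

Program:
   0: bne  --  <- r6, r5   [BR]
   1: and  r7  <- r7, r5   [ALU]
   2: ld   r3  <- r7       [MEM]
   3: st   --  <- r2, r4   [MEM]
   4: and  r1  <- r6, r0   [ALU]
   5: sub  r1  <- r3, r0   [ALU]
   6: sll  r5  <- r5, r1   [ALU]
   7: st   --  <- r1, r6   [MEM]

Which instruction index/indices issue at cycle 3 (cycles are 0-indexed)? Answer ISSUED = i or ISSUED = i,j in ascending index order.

ISSUED = 5

  cy0 -> i0/i1 (bne.BR;and.ALU) dual
  cy1 -> i2 (ld.MEM) no-port MEM/MEM
  cy2 -> i3/i4 (st.MEM;and.ALU) dual
  cy3 -> i5 (sub.ALU) RAW r1
  cy4 -> i6/i7 (sll.ALU;st.MEM) dual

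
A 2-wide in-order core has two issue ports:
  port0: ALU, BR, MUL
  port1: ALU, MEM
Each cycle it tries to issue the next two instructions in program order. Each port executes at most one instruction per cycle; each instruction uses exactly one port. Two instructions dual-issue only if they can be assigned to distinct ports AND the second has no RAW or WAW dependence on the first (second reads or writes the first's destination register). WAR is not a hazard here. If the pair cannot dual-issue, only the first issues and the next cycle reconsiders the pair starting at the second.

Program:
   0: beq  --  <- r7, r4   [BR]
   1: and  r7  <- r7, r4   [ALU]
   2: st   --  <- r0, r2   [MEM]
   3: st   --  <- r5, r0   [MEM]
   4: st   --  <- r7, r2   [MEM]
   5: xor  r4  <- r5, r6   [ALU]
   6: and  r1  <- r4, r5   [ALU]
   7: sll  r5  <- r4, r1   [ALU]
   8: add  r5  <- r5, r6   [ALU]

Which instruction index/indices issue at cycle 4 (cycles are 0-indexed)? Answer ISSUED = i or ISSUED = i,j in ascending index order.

#0 head=0: beq/and i0/i1 2-wide
#1 head=2: st i2 no-port MEM/MEM
#2 head=3: st i3 no-port MEM/MEM
#3 head=4: st/xor i4/i5 2-wide
#4 head=6: and i6 RAW r1
#5 head=7: sll i7 RAW+WAW r5
#6 head=8: add i8 tail

ISSUED = 6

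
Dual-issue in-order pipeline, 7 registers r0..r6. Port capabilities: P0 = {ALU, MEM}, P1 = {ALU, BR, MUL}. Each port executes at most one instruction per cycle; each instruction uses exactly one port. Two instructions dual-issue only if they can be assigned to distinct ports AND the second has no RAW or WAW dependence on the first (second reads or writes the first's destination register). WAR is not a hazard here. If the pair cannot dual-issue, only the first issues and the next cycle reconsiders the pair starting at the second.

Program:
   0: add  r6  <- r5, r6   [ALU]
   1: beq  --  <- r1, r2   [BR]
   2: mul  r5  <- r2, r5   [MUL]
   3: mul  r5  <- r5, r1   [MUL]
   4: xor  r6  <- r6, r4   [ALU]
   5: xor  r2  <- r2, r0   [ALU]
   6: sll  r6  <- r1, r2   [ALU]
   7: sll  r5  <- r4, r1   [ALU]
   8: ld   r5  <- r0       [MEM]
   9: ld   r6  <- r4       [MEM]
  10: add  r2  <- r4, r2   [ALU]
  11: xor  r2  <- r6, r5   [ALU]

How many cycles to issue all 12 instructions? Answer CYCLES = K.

CYCLES = 8

t=0 i0,i1:add.ALU;beq.BR ; 2-wide
t=1 i2:mul.MUL ; no-port MUL/MUL
t=2 i3,i4:mul.MUL;xor.ALU ; 2-wide
t=3 i5:xor.ALU ; RAW r2
t=4 i6,i7:sll.ALU;sll.ALU ; 2-wide
t=5 i8:ld.MEM ; no-port MEM/MEM
t=6 i9,i10:ld.MEM;add.ALU ; 2-wide
t=7 i11:xor.ALU ; tail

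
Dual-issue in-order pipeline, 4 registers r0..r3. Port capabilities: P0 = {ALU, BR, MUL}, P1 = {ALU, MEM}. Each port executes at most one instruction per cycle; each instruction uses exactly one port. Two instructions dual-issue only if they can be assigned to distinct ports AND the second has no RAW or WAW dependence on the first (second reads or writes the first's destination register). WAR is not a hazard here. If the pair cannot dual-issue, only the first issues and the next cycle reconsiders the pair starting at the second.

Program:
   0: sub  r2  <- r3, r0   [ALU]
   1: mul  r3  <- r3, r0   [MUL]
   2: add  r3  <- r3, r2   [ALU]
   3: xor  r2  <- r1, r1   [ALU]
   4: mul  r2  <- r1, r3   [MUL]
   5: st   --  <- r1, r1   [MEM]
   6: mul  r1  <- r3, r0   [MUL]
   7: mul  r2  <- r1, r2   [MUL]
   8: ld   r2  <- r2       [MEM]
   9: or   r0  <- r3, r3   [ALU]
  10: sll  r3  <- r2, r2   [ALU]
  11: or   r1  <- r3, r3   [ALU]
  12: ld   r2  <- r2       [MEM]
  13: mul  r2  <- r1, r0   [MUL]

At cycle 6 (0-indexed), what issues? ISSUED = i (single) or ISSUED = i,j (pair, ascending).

t=0 i0+i1:sub.ALU/mul.MUL ; dual
t=1 i2+i3:add.ALU/xor.ALU ; dual
t=2 i4+i5:mul.MUL/st.MEM ; dual
t=3 i6:mul.MUL ; no-port MUL/MUL
t=4 i7:mul.MUL ; RAW+WAW r2
t=5 i8+i9:ld.MEM/or.ALU ; dual
t=6 i10:sll.ALU ; RAW r3
t=7 i11+i12:or.ALU/ld.MEM ; dual
t=8 i13:mul.MUL ; tail

ISSUED = 10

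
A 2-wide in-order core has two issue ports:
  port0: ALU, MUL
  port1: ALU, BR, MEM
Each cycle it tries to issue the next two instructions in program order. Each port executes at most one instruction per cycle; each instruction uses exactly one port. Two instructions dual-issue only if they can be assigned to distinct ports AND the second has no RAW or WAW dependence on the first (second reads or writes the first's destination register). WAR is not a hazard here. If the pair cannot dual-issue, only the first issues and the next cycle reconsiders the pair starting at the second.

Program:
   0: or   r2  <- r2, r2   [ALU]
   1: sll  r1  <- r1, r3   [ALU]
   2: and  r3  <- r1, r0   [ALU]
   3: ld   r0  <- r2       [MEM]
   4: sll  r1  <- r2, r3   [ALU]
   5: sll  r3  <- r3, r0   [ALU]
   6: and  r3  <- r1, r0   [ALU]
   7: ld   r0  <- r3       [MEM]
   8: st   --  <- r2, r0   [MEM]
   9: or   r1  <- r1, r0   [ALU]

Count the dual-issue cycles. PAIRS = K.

PAIRS = 4

#0 head=0: or+sll i0&i1 dual
#1 head=2: and+ld i2&i3 dual
#2 head=4: sll+sll i4&i5 dual
#3 head=6: and i6 RAW r3
#4 head=7: ld i7 no-port MEM/MEM
#5 head=8: st+or i8&i9 dual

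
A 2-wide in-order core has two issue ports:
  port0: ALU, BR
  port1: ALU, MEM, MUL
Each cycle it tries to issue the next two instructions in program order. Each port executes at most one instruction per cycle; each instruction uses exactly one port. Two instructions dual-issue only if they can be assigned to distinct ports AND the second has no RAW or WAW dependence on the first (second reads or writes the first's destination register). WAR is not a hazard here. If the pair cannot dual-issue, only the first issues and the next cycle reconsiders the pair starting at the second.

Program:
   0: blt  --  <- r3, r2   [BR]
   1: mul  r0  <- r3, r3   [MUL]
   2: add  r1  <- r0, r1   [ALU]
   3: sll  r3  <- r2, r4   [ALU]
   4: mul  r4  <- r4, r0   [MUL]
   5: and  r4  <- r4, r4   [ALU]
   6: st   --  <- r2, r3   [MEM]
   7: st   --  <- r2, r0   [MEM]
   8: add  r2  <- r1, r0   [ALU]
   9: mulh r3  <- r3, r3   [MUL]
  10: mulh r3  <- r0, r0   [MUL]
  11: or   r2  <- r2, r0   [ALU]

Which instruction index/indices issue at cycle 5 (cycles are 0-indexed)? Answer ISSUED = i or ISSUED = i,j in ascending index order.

ISSUED = 9

t=0 i0/i1:blt.BR+mul.MUL ; pair
t=1 i2/i3:add.ALU+sll.ALU ; pair
t=2 i4:mul.MUL ; RAW+WAW r4
t=3 i5/i6:and.ALU+st.MEM ; pair
t=4 i7/i8:st.MEM+add.ALU ; pair
t=5 i9:mulh.MUL ; no-port MUL/MUL
t=6 i10/i11:mulh.MUL+or.ALU ; pair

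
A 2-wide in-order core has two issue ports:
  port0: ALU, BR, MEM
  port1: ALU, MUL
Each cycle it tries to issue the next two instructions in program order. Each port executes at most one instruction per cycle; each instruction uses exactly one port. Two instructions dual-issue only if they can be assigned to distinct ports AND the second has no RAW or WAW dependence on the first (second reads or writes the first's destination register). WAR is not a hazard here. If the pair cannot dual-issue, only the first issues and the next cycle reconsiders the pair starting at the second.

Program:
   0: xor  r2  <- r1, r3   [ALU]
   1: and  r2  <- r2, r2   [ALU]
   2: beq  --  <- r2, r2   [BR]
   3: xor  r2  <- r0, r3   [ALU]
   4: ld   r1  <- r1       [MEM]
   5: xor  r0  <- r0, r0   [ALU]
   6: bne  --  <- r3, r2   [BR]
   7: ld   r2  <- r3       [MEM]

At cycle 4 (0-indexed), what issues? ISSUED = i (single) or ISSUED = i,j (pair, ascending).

  cy0 -> i0 (xor) RAW+WAW r2
  cy1 -> i1 (and) RAW r2
  cy2 -> i2,i3 (beq/xor) pair
  cy3 -> i4,i5 (ld/xor) pair
  cy4 -> i6 (bne) no-port BR/MEM
  cy5 -> i7 (ld) tail

ISSUED = 6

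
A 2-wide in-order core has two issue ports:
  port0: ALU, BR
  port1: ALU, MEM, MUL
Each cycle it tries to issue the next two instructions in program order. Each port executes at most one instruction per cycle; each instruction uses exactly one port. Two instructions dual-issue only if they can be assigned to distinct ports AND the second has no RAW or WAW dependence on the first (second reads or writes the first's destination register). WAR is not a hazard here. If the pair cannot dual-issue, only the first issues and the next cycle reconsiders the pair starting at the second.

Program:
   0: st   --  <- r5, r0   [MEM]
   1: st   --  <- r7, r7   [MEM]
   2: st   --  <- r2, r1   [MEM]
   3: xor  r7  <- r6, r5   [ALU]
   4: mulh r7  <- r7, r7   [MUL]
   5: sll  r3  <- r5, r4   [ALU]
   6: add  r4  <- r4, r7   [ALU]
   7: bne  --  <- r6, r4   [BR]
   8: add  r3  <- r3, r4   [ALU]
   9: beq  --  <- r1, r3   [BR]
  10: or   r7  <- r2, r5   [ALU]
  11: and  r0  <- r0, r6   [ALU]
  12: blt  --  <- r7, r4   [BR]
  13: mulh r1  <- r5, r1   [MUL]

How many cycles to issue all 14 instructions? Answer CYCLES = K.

t=0 i0:st.MEM ; no-port MEM/MEM
t=1 i1:st.MEM ; no-port MEM/MEM
t=2 i2,i3:st.MEM xor.ALU ; dual
t=3 i4,i5:mulh.MUL sll.ALU ; dual
t=4 i6:add.ALU ; RAW r4
t=5 i7,i8:bne.BR add.ALU ; dual
t=6 i9,i10:beq.BR or.ALU ; dual
t=7 i11,i12:and.ALU blt.BR ; dual
t=8 i13:mulh.MUL ; tail

CYCLES = 9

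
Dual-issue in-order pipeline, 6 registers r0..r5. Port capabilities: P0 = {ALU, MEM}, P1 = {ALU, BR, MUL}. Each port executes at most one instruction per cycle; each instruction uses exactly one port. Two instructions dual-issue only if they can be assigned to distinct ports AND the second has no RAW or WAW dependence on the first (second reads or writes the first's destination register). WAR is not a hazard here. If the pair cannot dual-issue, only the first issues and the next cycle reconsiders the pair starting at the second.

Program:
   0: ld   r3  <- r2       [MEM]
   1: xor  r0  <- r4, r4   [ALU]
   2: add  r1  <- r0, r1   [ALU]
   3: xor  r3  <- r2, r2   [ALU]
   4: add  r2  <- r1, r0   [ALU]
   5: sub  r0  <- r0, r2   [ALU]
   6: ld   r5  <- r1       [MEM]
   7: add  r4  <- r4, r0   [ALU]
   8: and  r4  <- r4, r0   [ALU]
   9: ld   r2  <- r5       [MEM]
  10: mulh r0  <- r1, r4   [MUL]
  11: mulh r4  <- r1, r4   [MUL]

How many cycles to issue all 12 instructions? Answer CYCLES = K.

0. ld.MEM xor.ALU @i0+i1  | dual
1. add.ALU xor.ALU @i2+i3  | dual
2. add.ALU @i4  | RAW r2
3. sub.ALU ld.MEM @i5+i6  | dual
4. add.ALU @i7  | RAW+WAW r4
5. and.ALU ld.MEM @i8+i9  | dual
6. mulh.MUL @i10  | no-port MUL/MUL
7. mulh.MUL @i11  | tail

CYCLES = 8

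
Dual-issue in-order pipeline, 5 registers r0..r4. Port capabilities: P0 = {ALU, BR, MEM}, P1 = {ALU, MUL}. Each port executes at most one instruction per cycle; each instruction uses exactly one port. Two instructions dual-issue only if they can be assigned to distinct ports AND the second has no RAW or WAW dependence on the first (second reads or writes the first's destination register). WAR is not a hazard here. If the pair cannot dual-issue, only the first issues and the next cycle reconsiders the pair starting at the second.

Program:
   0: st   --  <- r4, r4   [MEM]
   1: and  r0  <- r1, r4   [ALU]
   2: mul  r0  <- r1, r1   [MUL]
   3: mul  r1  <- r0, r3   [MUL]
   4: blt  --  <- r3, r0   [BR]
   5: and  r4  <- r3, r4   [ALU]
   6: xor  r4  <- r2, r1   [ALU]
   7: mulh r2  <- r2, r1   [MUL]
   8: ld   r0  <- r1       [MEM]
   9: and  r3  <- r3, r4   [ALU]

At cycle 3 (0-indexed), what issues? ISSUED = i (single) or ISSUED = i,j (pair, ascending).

ISSUED = 5

#0 head=0: st.MEM+and.ALU i0,i1 dual
#1 head=2: mul.MUL i2 no-port MUL/MUL
#2 head=3: mul.MUL+blt.BR i3,i4 dual
#3 head=5: and.ALU i5 WAW r4
#4 head=6: xor.ALU+mulh.MUL i6,i7 dual
#5 head=8: ld.MEM+and.ALU i8,i9 dual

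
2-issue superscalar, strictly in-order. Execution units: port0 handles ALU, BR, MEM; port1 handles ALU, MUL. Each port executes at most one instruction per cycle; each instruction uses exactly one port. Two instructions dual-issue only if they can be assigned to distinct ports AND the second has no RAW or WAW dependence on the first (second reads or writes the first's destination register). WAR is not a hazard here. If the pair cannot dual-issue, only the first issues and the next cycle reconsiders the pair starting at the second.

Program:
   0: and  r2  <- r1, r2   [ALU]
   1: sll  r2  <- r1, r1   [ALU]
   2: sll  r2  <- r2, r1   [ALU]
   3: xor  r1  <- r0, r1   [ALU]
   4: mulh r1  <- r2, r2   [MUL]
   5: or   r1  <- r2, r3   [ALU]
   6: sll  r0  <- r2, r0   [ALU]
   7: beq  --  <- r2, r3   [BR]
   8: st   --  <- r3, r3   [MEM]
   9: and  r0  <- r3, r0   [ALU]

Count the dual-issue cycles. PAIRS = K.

#0 head=0: and.ALU i0 WAW r2
#1 head=1: sll.ALU i1 RAW+WAW r2
#2 head=2: sll.ALU/xor.ALU i2,i3 2-wide
#3 head=4: mulh.MUL i4 WAW r1
#4 head=5: or.ALU/sll.ALU i5,i6 2-wide
#5 head=7: beq.BR i7 no-port BR/MEM
#6 head=8: st.MEM/and.ALU i8,i9 2-wide

PAIRS = 3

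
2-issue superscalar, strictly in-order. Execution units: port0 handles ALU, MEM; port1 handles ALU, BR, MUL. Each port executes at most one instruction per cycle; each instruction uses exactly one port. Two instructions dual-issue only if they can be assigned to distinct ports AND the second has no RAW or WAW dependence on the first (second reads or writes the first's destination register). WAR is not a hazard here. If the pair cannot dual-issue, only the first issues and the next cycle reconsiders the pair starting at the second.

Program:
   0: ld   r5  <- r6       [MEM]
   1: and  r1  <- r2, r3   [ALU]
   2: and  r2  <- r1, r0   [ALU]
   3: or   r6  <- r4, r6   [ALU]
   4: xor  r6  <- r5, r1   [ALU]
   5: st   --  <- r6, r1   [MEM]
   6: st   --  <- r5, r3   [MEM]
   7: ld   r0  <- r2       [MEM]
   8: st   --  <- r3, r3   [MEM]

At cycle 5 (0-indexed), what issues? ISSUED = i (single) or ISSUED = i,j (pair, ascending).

ISSUED = 7

0. ld+and @i0/i1  | dual
1. and+or @i2/i3  | dual
2. xor @i4  | RAW r6
3. st @i5  | no-port MEM/MEM
4. st @i6  | no-port MEM/MEM
5. ld @i7  | no-port MEM/MEM
6. st @i8  | tail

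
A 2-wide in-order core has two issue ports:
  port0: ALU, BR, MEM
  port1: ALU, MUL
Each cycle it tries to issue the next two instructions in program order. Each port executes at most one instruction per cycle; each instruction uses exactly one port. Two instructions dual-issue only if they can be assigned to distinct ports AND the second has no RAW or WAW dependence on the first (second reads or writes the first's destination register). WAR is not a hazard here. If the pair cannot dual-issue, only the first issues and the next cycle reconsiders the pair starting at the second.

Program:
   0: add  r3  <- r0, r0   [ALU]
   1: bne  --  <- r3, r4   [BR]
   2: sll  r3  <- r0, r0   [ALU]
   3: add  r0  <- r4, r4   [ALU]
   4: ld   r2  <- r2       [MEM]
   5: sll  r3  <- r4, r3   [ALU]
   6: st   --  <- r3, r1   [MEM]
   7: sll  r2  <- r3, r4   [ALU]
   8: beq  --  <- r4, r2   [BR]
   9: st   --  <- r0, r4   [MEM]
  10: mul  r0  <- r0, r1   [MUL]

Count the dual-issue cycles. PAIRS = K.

PAIRS = 4

  cy0 -> i0 (add) RAW r3
  cy1 -> i1/i2 (bne;sll) dual
  cy2 -> i3/i4 (add;ld) dual
  cy3 -> i5 (sll) RAW r3
  cy4 -> i6/i7 (st;sll) dual
  cy5 -> i8 (beq) no-port BR/MEM
  cy6 -> i9/i10 (st;mul) dual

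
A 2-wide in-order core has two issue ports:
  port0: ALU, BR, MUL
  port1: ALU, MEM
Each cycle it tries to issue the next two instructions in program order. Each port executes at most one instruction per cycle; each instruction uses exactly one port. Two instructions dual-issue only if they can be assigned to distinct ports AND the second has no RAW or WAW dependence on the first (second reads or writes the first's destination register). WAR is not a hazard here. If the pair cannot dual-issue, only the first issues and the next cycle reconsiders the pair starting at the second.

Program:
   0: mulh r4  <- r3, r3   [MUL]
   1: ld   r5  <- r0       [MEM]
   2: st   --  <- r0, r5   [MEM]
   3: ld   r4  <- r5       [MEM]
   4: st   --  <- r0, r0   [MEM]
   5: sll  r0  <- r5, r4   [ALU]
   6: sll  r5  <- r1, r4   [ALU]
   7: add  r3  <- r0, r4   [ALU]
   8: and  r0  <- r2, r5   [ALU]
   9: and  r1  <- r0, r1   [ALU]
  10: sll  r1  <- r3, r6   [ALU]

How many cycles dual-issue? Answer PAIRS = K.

t=0 i0+i1:mulh+ld ; pair
t=1 i2:st ; no-port MEM/MEM
t=2 i3:ld ; no-port MEM/MEM
t=3 i4+i5:st+sll ; pair
t=4 i6+i7:sll+add ; pair
t=5 i8:and ; RAW r0
t=6 i9:and ; WAW r1
t=7 i10:sll ; tail

PAIRS = 3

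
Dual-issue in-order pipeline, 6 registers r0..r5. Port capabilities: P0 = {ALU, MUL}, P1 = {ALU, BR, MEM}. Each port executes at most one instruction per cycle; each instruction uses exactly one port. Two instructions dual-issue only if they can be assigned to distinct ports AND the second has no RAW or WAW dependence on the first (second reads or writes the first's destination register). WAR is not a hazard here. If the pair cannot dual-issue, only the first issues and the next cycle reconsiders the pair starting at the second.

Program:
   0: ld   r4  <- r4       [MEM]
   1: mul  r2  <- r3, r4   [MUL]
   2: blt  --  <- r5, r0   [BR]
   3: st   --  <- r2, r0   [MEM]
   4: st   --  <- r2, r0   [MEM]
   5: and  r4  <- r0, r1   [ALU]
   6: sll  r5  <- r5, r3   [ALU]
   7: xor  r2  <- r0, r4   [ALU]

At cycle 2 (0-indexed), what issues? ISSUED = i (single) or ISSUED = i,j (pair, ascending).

#0 head=0: ld i0 RAW r4
#1 head=1: mul blt i1&i2 pair
#2 head=3: st i3 no-port MEM/MEM
#3 head=4: st and i4&i5 pair
#4 head=6: sll xor i6&i7 pair

ISSUED = 3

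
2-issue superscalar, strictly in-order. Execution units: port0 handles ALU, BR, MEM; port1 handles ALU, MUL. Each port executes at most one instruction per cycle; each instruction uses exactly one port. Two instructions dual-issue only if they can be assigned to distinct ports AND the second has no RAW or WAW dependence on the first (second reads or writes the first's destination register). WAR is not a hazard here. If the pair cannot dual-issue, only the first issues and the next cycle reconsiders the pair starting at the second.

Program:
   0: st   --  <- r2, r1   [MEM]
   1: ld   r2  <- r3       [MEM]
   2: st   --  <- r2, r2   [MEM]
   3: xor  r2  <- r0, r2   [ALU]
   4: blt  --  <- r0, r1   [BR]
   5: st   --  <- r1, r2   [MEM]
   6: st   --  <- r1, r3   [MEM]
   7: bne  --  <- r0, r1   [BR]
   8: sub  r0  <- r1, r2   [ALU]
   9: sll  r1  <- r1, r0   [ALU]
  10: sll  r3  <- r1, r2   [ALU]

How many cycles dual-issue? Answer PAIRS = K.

t=0 i0:st.MEM ; no-port MEM/MEM
t=1 i1:ld.MEM ; no-port MEM/MEM
t=2 i2,i3:st.MEM+xor.ALU ; pair
t=3 i4:blt.BR ; no-port BR/MEM
t=4 i5:st.MEM ; no-port MEM/MEM
t=5 i6:st.MEM ; no-port MEM/BR
t=6 i7,i8:bne.BR+sub.ALU ; pair
t=7 i9:sll.ALU ; RAW r1
t=8 i10:sll.ALU ; tail

PAIRS = 2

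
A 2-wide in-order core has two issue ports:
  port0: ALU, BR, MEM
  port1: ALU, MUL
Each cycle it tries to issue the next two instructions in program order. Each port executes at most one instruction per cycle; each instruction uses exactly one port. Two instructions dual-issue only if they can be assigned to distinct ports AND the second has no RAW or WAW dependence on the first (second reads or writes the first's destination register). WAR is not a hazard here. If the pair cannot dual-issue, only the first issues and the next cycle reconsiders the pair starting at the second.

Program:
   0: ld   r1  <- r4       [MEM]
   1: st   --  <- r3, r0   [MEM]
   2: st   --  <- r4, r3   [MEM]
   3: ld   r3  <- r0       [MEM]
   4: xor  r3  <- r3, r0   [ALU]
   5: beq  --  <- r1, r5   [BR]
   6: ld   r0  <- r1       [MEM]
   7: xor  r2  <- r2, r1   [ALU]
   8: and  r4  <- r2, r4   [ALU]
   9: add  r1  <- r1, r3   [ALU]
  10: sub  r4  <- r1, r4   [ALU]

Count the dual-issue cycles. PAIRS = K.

PAIRS = 3

t=0 i0:ld.MEM ; no-port MEM/MEM
t=1 i1:st.MEM ; no-port MEM/MEM
t=2 i2:st.MEM ; no-port MEM/MEM
t=3 i3:ld.MEM ; RAW+WAW r3
t=4 i4+i5:xor.ALU;beq.BR ; dual
t=5 i6+i7:ld.MEM;xor.ALU ; dual
t=6 i8+i9:and.ALU;add.ALU ; dual
t=7 i10:sub.ALU ; tail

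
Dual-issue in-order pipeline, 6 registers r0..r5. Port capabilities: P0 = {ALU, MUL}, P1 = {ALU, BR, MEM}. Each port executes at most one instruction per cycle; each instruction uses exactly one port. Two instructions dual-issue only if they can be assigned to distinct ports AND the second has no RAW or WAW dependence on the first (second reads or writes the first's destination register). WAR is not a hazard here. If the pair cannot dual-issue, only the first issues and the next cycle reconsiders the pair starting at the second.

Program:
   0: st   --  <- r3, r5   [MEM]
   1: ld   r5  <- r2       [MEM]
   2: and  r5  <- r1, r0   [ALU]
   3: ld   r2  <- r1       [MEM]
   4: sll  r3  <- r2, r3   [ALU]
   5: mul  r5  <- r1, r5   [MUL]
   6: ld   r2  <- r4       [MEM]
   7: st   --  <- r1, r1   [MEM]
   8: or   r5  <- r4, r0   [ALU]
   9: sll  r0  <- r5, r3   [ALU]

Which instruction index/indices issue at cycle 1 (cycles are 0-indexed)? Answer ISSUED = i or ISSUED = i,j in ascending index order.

ISSUED = 1

#0 head=0: st i0 no-port MEM/MEM
#1 head=1: ld i1 WAW r5
#2 head=2: and;ld i2+i3 2-wide
#3 head=4: sll;mul i4+i5 2-wide
#4 head=6: ld i6 no-port MEM/MEM
#5 head=7: st;or i7+i8 2-wide
#6 head=9: sll i9 tail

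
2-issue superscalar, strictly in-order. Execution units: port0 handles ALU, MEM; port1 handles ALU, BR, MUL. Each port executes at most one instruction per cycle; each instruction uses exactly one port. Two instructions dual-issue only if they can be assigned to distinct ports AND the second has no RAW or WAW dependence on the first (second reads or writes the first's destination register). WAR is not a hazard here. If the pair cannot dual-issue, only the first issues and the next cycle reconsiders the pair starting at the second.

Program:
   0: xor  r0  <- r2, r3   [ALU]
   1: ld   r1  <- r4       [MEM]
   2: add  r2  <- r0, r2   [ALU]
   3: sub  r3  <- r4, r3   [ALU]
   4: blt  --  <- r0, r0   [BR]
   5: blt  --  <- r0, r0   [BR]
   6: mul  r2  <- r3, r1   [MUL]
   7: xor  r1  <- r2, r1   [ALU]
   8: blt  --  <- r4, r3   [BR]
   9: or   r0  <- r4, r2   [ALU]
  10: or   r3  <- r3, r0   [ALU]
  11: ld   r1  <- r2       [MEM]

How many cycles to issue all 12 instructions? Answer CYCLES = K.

CYCLES = 8

c0: i0,i1 xor.ALU+ld.MEM  2-wide
c1: i2,i3 add.ALU+sub.ALU  2-wide
c2: i4 blt.BR  no-port BR/BR
c3: i5 blt.BR  no-port BR/MUL
c4: i6 mul.MUL  RAW r2
c5: i7,i8 xor.ALU+blt.BR  2-wide
c6: i9 or.ALU  RAW r0
c7: i10,i11 or.ALU+ld.MEM  2-wide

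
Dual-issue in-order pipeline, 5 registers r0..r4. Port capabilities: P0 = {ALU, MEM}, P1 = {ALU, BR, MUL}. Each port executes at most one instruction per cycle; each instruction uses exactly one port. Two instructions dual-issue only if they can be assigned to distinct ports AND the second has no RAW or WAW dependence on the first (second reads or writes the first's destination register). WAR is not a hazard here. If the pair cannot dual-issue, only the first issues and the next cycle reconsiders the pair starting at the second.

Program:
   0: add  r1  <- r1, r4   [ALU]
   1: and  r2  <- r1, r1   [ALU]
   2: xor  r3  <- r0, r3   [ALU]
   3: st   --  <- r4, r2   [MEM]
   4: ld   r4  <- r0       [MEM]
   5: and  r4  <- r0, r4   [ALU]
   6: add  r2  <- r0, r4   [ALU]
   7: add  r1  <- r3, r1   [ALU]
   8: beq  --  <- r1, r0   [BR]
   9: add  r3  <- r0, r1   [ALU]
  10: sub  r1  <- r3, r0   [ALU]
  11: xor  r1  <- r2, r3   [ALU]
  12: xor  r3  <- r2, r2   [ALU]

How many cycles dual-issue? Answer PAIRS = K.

PAIRS = 4

0. add @i0  | RAW r1
1. and xor @i1,i2  | dual
2. st @i3  | no-port MEM/MEM
3. ld @i4  | RAW+WAW r4
4. and @i5  | RAW r4
5. add add @i6,i7  | dual
6. beq add @i8,i9  | dual
7. sub @i10  | WAW r1
8. xor xor @i11,i12  | dual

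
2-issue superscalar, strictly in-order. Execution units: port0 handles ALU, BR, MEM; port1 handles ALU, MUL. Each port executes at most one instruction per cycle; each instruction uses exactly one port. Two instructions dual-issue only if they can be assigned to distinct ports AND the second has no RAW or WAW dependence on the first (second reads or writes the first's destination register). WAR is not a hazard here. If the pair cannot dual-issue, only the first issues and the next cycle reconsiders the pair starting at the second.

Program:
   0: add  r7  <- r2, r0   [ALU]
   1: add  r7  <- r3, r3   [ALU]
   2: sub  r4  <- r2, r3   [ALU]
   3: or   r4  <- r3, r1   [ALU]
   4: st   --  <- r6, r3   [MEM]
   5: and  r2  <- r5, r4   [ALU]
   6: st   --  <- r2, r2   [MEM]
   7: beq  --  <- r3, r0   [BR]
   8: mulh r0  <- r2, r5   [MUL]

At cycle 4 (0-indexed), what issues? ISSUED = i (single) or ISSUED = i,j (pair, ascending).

t=0 i0:add ; WAW r7
t=1 i1,i2:add sub ; 2-wide
t=2 i3,i4:or st ; 2-wide
t=3 i5:and ; RAW r2
t=4 i6:st ; no-port MEM/BR
t=5 i7,i8:beq mulh ; 2-wide

ISSUED = 6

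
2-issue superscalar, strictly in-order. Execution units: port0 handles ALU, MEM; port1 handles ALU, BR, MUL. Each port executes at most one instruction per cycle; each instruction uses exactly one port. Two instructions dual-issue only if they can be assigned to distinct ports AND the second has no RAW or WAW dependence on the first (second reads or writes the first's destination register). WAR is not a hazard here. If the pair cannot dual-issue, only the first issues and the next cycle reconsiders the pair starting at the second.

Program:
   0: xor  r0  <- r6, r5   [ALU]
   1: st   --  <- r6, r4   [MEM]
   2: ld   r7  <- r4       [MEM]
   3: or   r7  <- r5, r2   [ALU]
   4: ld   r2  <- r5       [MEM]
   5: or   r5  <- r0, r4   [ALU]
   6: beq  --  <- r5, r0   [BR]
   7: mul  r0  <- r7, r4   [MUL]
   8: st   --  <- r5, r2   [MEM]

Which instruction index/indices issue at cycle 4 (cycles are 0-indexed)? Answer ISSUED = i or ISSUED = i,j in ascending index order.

t=0 i0/i1:xor+st ; pair
t=1 i2:ld ; WAW r7
t=2 i3/i4:or+ld ; pair
t=3 i5:or ; RAW r5
t=4 i6:beq ; no-port BR/MUL
t=5 i7/i8:mul+st ; pair

ISSUED = 6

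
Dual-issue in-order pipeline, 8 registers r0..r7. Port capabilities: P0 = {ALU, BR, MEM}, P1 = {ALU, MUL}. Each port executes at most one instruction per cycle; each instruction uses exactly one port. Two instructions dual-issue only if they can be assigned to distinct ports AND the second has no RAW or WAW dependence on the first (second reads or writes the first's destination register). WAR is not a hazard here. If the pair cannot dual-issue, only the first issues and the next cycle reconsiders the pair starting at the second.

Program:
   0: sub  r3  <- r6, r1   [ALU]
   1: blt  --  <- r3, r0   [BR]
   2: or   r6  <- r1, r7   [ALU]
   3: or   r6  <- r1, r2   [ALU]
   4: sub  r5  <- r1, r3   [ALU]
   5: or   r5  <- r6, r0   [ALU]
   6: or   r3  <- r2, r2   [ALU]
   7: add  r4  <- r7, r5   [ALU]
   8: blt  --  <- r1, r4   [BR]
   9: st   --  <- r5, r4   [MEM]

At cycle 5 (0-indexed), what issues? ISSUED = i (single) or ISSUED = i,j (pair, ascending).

ISSUED = 8

c0: i0 sub.ALU  RAW r3
c1: i1,i2 blt.BR;or.ALU  dual
c2: i3,i4 or.ALU;sub.ALU  dual
c3: i5,i6 or.ALU;or.ALU  dual
c4: i7 add.ALU  RAW r4
c5: i8 blt.BR  no-port BR/MEM
c6: i9 st.MEM  tail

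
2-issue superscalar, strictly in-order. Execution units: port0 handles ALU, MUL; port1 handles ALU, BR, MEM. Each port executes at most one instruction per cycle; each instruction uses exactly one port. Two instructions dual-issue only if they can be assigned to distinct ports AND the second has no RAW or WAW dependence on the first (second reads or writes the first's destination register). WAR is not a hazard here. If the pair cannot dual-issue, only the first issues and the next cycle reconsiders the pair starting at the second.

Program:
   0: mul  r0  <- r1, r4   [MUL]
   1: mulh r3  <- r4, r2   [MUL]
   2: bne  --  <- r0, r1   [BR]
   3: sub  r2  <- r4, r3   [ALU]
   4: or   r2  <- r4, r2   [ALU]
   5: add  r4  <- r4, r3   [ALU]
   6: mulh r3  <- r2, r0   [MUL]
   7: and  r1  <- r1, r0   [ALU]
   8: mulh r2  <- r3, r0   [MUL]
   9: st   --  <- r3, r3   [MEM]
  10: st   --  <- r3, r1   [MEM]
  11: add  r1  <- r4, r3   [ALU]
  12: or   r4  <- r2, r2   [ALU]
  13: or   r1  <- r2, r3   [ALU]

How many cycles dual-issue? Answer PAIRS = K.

[0] i0  mul.MUL  -- no-port MUL/MUL
[1] i1/i2  mulh.MUL+bne.BR  -- pair
[2] i3  sub.ALU  -- RAW+WAW r2
[3] i4/i5  or.ALU+add.ALU  -- pair
[4] i6/i7  mulh.MUL+and.ALU  -- pair
[5] i8/i9  mulh.MUL+st.MEM  -- pair
[6] i10/i11  st.MEM+add.ALU  -- pair
[7] i12/i13  or.ALU+or.ALU  -- pair

PAIRS = 6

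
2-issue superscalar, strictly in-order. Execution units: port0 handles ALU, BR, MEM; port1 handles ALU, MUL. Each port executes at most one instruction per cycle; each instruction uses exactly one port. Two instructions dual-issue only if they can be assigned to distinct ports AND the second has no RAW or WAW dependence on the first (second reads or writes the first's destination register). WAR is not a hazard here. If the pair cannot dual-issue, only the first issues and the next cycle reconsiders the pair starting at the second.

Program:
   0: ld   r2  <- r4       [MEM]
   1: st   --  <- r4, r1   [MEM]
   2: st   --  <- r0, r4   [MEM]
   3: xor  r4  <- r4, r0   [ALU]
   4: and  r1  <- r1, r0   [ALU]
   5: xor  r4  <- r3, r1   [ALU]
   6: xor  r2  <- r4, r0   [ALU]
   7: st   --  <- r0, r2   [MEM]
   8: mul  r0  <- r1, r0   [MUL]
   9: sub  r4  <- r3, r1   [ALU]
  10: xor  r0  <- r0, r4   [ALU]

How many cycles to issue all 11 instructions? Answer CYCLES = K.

CYCLES = 9

#0 head=0: ld i0 no-port MEM/MEM
#1 head=1: st i1 no-port MEM/MEM
#2 head=2: st/xor i2,i3 2-wide
#3 head=4: and i4 RAW r1
#4 head=5: xor i5 RAW r4
#5 head=6: xor i6 RAW r2
#6 head=7: st/mul i7,i8 2-wide
#7 head=9: sub i9 RAW r4
#8 head=10: xor i10 tail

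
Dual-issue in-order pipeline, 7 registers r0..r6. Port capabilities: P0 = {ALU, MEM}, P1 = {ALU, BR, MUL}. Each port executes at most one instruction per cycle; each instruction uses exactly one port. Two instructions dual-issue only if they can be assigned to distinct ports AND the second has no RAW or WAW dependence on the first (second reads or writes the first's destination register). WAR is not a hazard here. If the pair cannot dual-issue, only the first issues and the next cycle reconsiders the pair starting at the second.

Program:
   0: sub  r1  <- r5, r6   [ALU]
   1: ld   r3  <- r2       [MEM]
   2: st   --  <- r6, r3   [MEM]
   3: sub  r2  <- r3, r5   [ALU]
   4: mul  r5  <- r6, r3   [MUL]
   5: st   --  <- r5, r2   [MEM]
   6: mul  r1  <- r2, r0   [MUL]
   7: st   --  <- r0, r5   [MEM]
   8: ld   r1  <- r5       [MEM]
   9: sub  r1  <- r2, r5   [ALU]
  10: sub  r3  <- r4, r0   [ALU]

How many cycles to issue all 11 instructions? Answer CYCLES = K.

t=0 i0&i1:sub;ld ; pair
t=1 i2&i3:st;sub ; pair
t=2 i4:mul ; RAW r5
t=3 i5&i6:st;mul ; pair
t=4 i7:st ; no-port MEM/MEM
t=5 i8:ld ; WAW r1
t=6 i9&i10:sub;sub ; pair

CYCLES = 7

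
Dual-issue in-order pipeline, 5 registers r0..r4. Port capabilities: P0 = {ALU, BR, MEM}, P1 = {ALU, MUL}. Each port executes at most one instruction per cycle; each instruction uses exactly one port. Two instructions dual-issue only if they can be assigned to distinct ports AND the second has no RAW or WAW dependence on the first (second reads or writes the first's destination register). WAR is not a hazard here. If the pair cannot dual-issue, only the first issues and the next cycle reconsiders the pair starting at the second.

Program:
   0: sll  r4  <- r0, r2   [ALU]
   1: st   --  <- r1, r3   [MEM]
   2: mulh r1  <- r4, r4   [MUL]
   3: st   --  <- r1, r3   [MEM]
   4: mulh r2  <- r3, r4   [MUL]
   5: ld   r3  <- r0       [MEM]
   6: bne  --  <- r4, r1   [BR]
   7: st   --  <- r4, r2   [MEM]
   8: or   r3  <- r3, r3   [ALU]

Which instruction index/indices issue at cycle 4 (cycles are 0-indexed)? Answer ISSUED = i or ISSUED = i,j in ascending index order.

0. sll+st @i0/i1  | 2-wide
1. mulh @i2  | RAW r1
2. st+mulh @i3/i4  | 2-wide
3. ld @i5  | no-port MEM/BR
4. bne @i6  | no-port BR/MEM
5. st+or @i7/i8  | 2-wide

ISSUED = 6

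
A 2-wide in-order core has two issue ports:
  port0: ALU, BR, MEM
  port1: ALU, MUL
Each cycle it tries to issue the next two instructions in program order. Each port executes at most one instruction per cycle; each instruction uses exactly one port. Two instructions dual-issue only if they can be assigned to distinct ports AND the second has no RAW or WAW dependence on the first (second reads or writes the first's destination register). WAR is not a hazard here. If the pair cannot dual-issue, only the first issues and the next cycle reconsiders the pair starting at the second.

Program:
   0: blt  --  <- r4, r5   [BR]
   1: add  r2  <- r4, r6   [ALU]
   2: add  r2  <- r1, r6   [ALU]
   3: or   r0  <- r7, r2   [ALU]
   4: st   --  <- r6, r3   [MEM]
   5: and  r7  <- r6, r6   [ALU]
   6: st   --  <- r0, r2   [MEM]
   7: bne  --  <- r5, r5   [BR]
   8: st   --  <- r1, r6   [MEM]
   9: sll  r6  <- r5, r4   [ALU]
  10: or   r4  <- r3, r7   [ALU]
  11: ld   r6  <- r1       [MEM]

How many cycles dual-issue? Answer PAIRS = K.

PAIRS = 5

[0] i0+i1  blt+add  -- 2-wide
[1] i2  add  -- RAW r2
[2] i3+i4  or+st  -- 2-wide
[3] i5+i6  and+st  -- 2-wide
[4] i7  bne  -- no-port BR/MEM
[5] i8+i9  st+sll  -- 2-wide
[6] i10+i11  or+ld  -- 2-wide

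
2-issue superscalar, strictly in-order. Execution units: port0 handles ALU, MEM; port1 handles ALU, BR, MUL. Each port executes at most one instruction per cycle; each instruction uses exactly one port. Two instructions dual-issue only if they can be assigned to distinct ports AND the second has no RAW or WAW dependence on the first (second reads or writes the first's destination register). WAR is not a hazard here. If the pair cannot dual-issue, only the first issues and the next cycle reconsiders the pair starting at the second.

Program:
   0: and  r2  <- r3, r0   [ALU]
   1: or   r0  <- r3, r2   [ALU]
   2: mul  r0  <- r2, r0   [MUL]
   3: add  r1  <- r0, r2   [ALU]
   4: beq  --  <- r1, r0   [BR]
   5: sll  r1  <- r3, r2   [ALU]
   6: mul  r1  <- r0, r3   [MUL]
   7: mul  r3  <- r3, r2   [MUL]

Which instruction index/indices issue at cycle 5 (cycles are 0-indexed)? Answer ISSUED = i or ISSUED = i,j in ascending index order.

c0: i0 and  RAW r2
c1: i1 or  RAW+WAW r0
c2: i2 mul  RAW r0
c3: i3 add  RAW r1
c4: i4/i5 beq+sll  dual
c5: i6 mul  no-port MUL/MUL
c6: i7 mul  tail

ISSUED = 6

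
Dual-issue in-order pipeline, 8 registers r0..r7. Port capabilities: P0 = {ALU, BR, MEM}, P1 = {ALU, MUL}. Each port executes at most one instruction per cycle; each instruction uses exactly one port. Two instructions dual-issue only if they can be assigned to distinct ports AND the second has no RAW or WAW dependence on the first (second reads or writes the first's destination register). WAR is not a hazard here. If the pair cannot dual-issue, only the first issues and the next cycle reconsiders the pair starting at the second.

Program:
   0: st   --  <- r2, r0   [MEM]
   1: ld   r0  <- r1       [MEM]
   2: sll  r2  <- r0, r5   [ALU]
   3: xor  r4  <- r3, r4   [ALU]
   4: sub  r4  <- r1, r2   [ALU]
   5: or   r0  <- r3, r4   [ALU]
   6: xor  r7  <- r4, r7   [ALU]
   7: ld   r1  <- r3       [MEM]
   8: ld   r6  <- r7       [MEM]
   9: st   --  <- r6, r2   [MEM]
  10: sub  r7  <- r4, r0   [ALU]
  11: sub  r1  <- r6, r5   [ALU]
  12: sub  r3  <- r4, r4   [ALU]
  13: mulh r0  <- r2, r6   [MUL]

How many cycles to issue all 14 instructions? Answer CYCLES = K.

0. st @i0  | no-port MEM/MEM
1. ld @i1  | RAW r0
2. sll xor @i2+i3  | dual
3. sub @i4  | RAW r4
4. or xor @i5+i6  | dual
5. ld @i7  | no-port MEM/MEM
6. ld @i8  | no-port MEM/MEM
7. st sub @i9+i10  | dual
8. sub sub @i11+i12  | dual
9. mulh @i13  | tail

CYCLES = 10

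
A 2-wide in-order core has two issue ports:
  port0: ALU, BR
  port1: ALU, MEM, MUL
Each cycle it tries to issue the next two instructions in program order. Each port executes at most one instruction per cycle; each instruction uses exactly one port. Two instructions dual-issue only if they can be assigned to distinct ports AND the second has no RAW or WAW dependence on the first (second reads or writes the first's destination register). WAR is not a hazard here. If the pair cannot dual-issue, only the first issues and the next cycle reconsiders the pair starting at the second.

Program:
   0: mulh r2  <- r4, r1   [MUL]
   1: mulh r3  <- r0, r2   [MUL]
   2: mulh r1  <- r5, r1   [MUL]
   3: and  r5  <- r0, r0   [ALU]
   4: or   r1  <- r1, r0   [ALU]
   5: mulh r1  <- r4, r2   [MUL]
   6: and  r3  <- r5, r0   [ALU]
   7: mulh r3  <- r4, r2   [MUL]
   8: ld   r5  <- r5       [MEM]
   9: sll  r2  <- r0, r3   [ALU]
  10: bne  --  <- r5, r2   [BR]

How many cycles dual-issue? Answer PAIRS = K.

PAIRS = 3

t=0 i0:mulh.MUL ; no-port MUL/MUL
t=1 i1:mulh.MUL ; no-port MUL/MUL
t=2 i2,i3:mulh.MUL and.ALU ; 2-wide
t=3 i4:or.ALU ; WAW r1
t=4 i5,i6:mulh.MUL and.ALU ; 2-wide
t=5 i7:mulh.MUL ; no-port MUL/MEM
t=6 i8,i9:ld.MEM sll.ALU ; 2-wide
t=7 i10:bne.BR ; tail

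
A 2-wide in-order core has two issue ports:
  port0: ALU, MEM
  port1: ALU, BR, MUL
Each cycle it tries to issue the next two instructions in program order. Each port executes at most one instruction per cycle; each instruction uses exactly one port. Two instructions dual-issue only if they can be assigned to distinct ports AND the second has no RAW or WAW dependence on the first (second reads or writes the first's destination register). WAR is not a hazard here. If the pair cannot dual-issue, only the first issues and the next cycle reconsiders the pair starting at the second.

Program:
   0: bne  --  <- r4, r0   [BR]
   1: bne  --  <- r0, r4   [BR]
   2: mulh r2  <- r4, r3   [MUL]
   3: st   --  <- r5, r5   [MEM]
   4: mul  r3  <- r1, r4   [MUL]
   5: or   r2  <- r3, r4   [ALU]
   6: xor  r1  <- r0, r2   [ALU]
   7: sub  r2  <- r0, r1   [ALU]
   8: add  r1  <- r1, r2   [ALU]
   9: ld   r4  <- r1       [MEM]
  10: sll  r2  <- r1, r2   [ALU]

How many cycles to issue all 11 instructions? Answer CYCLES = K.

CYCLES = 9

t=0 i0:bne.BR ; no-port BR/BR
t=1 i1:bne.BR ; no-port BR/MUL
t=2 i2&i3:mulh.MUL st.MEM ; dual
t=3 i4:mul.MUL ; RAW r3
t=4 i5:or.ALU ; RAW r2
t=5 i6:xor.ALU ; RAW r1
t=6 i7:sub.ALU ; RAW r2
t=7 i8:add.ALU ; RAW r1
t=8 i9&i10:ld.MEM sll.ALU ; dual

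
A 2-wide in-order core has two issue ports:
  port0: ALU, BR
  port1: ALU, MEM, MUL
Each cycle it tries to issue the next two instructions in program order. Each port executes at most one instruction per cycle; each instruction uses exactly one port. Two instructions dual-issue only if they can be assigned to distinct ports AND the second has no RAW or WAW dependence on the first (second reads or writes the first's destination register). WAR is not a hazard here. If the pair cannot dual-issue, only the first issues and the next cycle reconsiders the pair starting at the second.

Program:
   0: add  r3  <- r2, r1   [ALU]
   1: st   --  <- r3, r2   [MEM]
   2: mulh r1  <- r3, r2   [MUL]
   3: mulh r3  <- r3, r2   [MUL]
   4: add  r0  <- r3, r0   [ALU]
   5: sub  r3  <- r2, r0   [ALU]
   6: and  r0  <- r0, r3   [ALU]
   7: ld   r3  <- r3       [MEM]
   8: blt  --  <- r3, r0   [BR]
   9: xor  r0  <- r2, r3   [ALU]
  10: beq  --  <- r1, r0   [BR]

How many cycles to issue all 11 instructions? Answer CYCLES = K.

c0: i0 add.ALU  RAW r3
c1: i1 st.MEM  no-port MEM/MUL
c2: i2 mulh.MUL  no-port MUL/MUL
c3: i3 mulh.MUL  RAW r3
c4: i4 add.ALU  RAW r0
c5: i5 sub.ALU  RAW r3
c6: i6&i7 and.ALU/ld.MEM  pair
c7: i8&i9 blt.BR/xor.ALU  pair
c8: i10 beq.BR  tail

CYCLES = 9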